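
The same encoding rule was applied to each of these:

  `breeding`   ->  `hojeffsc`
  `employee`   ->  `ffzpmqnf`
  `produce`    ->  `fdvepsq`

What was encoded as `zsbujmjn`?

military

The output letters match the input read backwards, each shifted +1: breeding reversed is gnideerb. Two steps: reverse the string, then apply a Caesar shift of +1.
Undoing it on zsbujmjn: shift back: z−1=y, s−1=r, b−1=a, u−1=t, j−1=i, m−1=l, j−1=i, n−1=m → yratilim; then reverse → military.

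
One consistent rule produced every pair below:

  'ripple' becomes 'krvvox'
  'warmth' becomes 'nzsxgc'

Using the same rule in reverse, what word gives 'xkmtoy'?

singer

The word is reversed, then every letter is shifted forward by 6.
Reversing it on xkmtoy: shift back: x−6=r, k−6=e, m−6=g, t−6=n, o−6=i, y−6=s → regnis; then reverse → singer.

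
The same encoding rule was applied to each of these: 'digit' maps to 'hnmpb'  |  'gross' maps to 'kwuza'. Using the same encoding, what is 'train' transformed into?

In digit: d→h is +4, i→n is +5, g→m is +6, i→p is +7 — the shift increases by 1 each position. Letter i (0-indexed) is shifted by i+4, so successive shifts are 4, 5, 6, ….
Applying it to train: t+4=x, r+5=w, a+6=g, i+7=p, n+8=v.

xwgpv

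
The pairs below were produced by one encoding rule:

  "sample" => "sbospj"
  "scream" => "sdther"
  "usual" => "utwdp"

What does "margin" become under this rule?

The shift increases by 1 at each position, starting from +0: 0, 1, 2, ….
On margin: m+0=m, a+1=b, r+2=t, g+3=j, i+4=m, n+5=s.

mbtjms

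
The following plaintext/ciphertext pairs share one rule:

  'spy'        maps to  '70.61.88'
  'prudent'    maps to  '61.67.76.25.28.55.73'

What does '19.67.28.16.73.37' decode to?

Each letter becomes 3×(its alphabet position, a=1..z=26) + 13.
Undoing it on 19.67.28.16.73.37: 19→(19−13)÷3=2=b, 67→(67−13)÷3=18=r, 28→(28−13)÷3=5=e, 16→(16−13)÷3=1=a, 73→(73−13)÷3=20=t, 37→(37−13)÷3=8=h.

breath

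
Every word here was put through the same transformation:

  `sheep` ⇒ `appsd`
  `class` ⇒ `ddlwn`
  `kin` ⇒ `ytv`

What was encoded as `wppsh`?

wheel

The output letters match the input read backwards, each shifted +11: sheep reversed is peehs. Two steps: reverse the string, then apply a Caesar shift of +11.
Decoding wppsh: shift back: w−11=l, p−11=e, p−11=e, s−11=h, h−11=w → leehw; then reverse → wheel.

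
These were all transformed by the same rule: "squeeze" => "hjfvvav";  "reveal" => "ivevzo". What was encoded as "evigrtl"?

Each pair mirrors across the alphabet (s↔h, q↔j, u↔f): positions sum to 25. Letters are reflected about the middle of the alphabet (position → 25−position): Atbash.
Reversing it on evigrtl: e↔v, v↔e, i↔r, g↔t, r↔i, t↔g, l↔o.

vertigo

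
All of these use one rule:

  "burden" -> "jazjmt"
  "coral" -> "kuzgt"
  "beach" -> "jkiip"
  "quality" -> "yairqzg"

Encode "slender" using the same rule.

The shifts repeat in a cycle of length 2: positions 0,1,… shift by +8, +6, then the pattern repeats.
Applying it to slender: s+8=a, l+6=r, e+8=m, n+6=t, d+8=l, e+6=k, r+8=z.

armtlkz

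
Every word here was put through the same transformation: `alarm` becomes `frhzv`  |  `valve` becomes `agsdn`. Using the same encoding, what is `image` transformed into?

Letter i (0-indexed) is shifted by i+5, so successive shifts are 5, 6, 7, ….
On image: i+5=n, m+6=s, a+7=h, g+8=o, e+9=n.

nshon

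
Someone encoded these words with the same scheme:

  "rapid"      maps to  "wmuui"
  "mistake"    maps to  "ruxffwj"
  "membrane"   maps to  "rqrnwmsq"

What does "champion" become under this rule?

htfyuutz

A repeating key of period 2 is used — shifts +5, +12 over and over.
Applying it to champion: c+5=h, h+12=t, a+5=f, m+12=y, p+5=u, i+12=u, o+5=t, n+12=z.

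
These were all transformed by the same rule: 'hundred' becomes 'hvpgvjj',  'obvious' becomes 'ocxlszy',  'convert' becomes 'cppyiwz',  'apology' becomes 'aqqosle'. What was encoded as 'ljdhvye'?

In hundred: h→h is +0, u→v is +1, n→p is +2, d→g is +3 — the shift increases by 1 each position. Each letter shifts forward by its position index (0, 1, 2, …) — the shift grows by one for each successive letter.
Decoding ljdhvye: l−0=l, j−1=i, d−2=b, h−3=e, v−4=r, y−5=t, e−6=y.

liberty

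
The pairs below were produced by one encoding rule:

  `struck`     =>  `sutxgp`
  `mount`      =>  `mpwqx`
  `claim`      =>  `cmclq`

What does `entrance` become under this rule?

In struck: s→s is +0, t→u is +1, r→t is +2, u→x is +3 — the shift increases by 1 each position. Each letter shifts forward by its position index (0, 1, 2, …) — the shift grows by one for each successive letter.
On entrance: e+0=e, n+1=o, t+2=v, r+3=u, a+4=e, n+5=s, c+6=i, e+7=l.

eovuesil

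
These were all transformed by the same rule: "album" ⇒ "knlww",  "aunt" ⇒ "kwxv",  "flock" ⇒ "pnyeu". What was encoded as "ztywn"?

proud

Shifts by position in album: pos 0: a→k (+10), pos 1: l→n (+2), pos 2: b→l (+10), pos 3: u→w (+2) — repeating every 2. It's a Vigenère-style cipher with numeric key [10,2]: position i shifts by key[i mod 2].
Undoing it on ztywn: z−10=p, t−2=r, y−10=o, w−2=u, n−10=d.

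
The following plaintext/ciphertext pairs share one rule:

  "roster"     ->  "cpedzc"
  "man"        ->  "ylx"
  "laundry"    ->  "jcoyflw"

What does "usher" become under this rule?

cpsdf

The output letters match the input read backwards, each shifted +11: roster reversed is retsor. Read the word backwards and shift each letter +11.
Applying it to usher: reverse → rehsu; then shift: r+11=c, e+11=p, h+11=s, s+11=d, u+11=f.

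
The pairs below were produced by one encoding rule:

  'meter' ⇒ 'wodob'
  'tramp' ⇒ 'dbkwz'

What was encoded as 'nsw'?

Compare letters: m→w is +10, e→o is +10, t→d is +10 — a constant shift. This is a Caesar cipher with shift 10.
Undoing it on nsw: n−10=d, s−10=i, w−10=m.

dim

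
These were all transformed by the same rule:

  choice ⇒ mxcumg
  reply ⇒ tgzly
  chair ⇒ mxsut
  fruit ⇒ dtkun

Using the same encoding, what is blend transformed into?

plgfj

c(2)→m(12) and h(7)→x(23) fit y≡23x+18 (mod 26); the inverse of 23 mod 26 is 17. Treating letters as 0–25, the rule is x ↦ 23x + 18 (mod 26).
For blend: b(1)→23·1+18≡15=p; l(11)→23·11+18≡11=l; e(4)→23·4+18≡6=g; n(13)→23·13+18≡5=f; d(3)→23·3+18≡9=j (all mod 26).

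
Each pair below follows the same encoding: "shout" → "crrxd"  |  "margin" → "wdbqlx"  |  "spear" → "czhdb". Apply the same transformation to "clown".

mvrgx

The shift depends on letter class: consonant s→c is +10, but vowel o→r is +3. The rule splits by letter class: vowels +3, consonants +10.
Applying it to clown: c(cons)+10=m, l(cons)+10=v, o(vowel)+3=r, w(cons)+10=g, n(cons)+10=x.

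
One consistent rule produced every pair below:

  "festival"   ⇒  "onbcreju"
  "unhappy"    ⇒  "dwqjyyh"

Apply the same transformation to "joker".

Each letter is shifted forward by 9 in the alphabet (a Caesar shift of +9).
For joker: j+9=s, o+9=x, k+9=t, e+9=n, r+9=a.

sxtna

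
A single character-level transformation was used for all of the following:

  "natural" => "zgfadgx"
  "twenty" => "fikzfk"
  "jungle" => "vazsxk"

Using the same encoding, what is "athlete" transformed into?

The shift depends on letter class: consonant n→z is +12, but vowel a→g is +6. Vowels shift forward by 6 and consonants shift forward by 12.
Applying it to athlete: a(vowel)+6=g, t(cons)+12=f, h(cons)+12=t, l(cons)+12=x, e(vowel)+6=k, t(cons)+12=f, e(vowel)+6=k.

gftxkfk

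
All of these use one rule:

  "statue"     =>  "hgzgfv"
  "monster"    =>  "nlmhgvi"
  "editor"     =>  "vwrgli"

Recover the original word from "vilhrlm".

Each letter is replaced by its mirror in the alphabet: a↔z, b↔y, c↔x, and so on (the Atbash cipher).
Decoding vilhrlm: v↔e, i↔r, l↔o, h↔s, r↔i, l↔o, m↔n.

erosion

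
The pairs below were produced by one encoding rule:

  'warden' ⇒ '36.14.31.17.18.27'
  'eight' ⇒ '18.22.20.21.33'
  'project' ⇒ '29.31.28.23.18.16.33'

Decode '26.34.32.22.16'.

w is letter #23 and maps to 36: an offset of 13. Each letter is replaced by its alphabet position (a=1..z=26) + 13.
Reversing it on 26.34.32.22.16: 26→(26−13)÷1=13=m, 34→(34−13)÷1=21=u, 32→(32−13)÷1=19=s, 22→(22−13)÷1=9=i, 16→(16−13)÷1=3=c.

music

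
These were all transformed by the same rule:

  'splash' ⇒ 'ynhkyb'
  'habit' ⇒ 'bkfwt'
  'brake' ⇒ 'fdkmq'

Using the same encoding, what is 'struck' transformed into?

ytdoam

s(18)→y(24) and p(15)→n(13) fit y≡21x+10 (mod 26); the inverse of 21 mod 26 is 5. Treating letters as 0–25, the rule is x ↦ 21x + 10 (mod 26).
Applying it to struck: s(18)→21·18+10≡24=y; t(19)→21·19+10≡19=t; r(17)→21·17+10≡3=d; u(20)→21·20+10≡14=o; c(2)→21·2+10≡0=a; k(10)→21·10+10≡12=m (all mod 26).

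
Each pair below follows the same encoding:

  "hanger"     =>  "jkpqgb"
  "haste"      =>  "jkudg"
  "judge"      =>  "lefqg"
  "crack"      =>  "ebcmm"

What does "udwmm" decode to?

stuck

Shifts by position in hanger: pos 0: h→j (+2), pos 1: a→k (+10), pos 2: n→p (+2), pos 3: g→q (+10) — repeating every 2. It's a Vigenère-style cipher with numeric key [2,10]: position i shifts by key[i mod 2].
Reversing it on udwmm: u−2=s, d−10=t, w−2=u, m−10=c, m−2=k.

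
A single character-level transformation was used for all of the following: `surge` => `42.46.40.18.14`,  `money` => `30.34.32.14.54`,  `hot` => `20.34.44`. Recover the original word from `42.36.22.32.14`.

spine

s(#19)→42 and u(#21)→46: differences scale by 2, so n = 2·pos + 4. Each letter becomes 2×(its alphabet position, a=1..z=26) + 4.
Decoding 42.36.22.32.14: 42→(42−4)÷2=19=s, 36→(36−4)÷2=16=p, 22→(22−4)÷2=9=i, 32→(32−4)÷2=14=n, 14→(14−4)÷2=5=e.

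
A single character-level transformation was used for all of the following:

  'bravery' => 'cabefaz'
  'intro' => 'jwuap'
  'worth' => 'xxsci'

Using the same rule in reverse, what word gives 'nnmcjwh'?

melting

A repeating key of period 2 is used — shifts +1, +9 over and over.
Reversing it on nnmcjwh: n−1=m, n−9=e, m−1=l, c−9=t, j−1=i, w−9=n, h−1=g.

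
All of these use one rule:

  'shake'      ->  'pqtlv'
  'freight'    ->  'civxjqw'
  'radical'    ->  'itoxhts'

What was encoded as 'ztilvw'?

market

s(18)→p(15) and h(7)→q(16) fit y≡7x+19 (mod 26); the inverse of 7 mod 26 is 15. Treating letters as 0–25, the rule is x ↦ 7x + 19 (mod 26).
Undoing it on ztilvw: z(25)→15·(25−19)≡12=m; t(19)→15·(19−19)≡0=a; i(8)→15·(8−19)≡17=r; l(11)→15·(11−19)≡10=k; v(21)→15·(21−19)≡4=e; w(22)→15·(22−19)≡19=t (all mod 26).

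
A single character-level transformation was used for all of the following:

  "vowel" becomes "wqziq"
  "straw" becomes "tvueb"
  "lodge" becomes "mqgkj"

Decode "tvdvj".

stare

In vowel: v→w is +1, o→q is +2, w→z is +3, e→i is +4 — the shift increases by 1 each position. Each letter shifts forward by (position + 1), i.e. 1, 2, 3, … — the shift grows by one for each successive letter.
Undoing it on tvdvj: t−1=s, v−2=t, d−3=a, v−4=r, j−5=e.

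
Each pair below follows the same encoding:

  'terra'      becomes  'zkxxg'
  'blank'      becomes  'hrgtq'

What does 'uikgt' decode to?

ocean

Compare letters: t→z is +6, e→k is +6, r→x is +6 — a constant shift. Every letter moves 6 places later in the alphabet, wrapping around z→a.
Reversing it on uikgt: u−6=o, i−6=c, k−6=e, g−6=a, t−6=n.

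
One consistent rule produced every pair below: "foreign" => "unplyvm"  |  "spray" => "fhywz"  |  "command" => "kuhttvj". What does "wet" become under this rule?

ald

The output letters match the input read backwards, each shifted +7: foreign reversed is ngierof. The word is reversed, then every letter is shifted forward by 7.
Applying it to wet: reverse → tew; then shift: t+7=a, e+7=l, w+7=d.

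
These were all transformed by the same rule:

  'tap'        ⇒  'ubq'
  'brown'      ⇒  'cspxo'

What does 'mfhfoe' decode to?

Compare letters: t→u is +1, a→b is +1, p→q is +1 — a constant shift. This is a Caesar cipher with shift 1.
Decoding mfhfoe: m−1=l, f−1=e, h−1=g, f−1=e, o−1=n, e−1=d.

legend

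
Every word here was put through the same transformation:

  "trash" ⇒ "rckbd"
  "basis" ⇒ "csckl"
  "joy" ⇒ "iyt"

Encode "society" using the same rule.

idosmyc

The word is reversed, then every letter is shifted forward by 10.
Applying it to society: reverse → yteicos; then shift: y+10=i, t+10=d, e+10=o, i+10=s, c+10=m, o+10=y, s+10=c.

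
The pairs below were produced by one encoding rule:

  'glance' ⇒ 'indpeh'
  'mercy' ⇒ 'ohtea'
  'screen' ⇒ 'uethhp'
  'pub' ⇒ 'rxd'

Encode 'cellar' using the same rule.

ehnndt

The shift depends on letter class: consonant g→i is +2, but vowel a→d is +3. Two shifts are in play — +3 for a/e/i/o/u, +2 for every other letter.
For cellar: c(cons)+2=e, e(vowel)+3=h, l(cons)+2=n, l(cons)+2=n, a(vowel)+3=d, r(cons)+2=t.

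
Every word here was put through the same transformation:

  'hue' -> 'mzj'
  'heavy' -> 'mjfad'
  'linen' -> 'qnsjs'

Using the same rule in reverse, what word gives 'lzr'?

gum

Compare letters: h→m is +5, u→z is +5, e→j is +5 — a constant shift. Each letter is shifted forward by 5 in the alphabet (a Caesar shift of +5).
Reversing it on lzr: l−5=g, z−5=u, r−5=m.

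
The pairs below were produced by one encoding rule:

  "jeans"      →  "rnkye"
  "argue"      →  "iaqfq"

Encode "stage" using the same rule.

In jeans: j→r is +8, e→n is +9, a→k is +10, n→y is +11 — the shift increases by 1 each position. Each letter shifts forward by (position + 8), i.e. 8, 9, 10, … — the shift grows by one for each successive letter.
Applying it to stage: s+8=a, t+9=c, a+10=k, g+11=r, e+12=q.

ackrq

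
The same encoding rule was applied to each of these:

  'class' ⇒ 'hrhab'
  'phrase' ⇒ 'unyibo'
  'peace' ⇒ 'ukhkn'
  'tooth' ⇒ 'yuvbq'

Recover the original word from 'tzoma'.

Letter i (0-indexed) is shifted by i+5, so successive shifts are 5, 6, 7, ….
Reversing it on tzoma: t−5=o, z−6=t, o−7=h, m−8=e, a−9=r.

other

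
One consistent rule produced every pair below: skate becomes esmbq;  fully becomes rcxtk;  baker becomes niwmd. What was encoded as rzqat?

It's a Vigenère-style cipher with numeric key [12,8]: position i shifts by key[i mod 2].
Reversing it on rzqat: r−12=f, z−8=r, q−12=e, a−8=s, t−12=h.

fresh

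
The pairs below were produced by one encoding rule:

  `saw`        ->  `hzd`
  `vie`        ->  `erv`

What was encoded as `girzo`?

Each pair mirrors across the alphabet (s↔h, a↔z, w↔d): positions sum to 25. This is the alphabet-reversal cipher (Atbash): a becomes z, b becomes y, etc.
Decoding girzo: g↔t, i↔r, r↔i, z↔a, o↔l.

trial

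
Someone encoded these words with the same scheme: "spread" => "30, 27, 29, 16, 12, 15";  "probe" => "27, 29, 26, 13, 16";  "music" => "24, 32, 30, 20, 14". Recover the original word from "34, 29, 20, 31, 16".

Letters become their 1-based position plus 11 (so a→12, b→13, …).
Decoding 34, 29, 20, 31, 16: 34→(34−11)÷1=23=w, 29→(29−11)÷1=18=r, 20→(20−11)÷1=9=i, 31→(31−11)÷1=20=t, 16→(16−11)÷1=5=e.

write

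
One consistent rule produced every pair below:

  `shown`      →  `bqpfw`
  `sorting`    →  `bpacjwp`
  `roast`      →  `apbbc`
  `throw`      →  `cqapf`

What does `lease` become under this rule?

ufbbf

The shift depends on letter class: consonant s→b is +9, but vowel o→p is +1. Two shifts are in play — +1 for a/e/i/o/u, +9 for every other letter.
On lease: l(cons)+9=u, e(vowel)+1=f, a(vowel)+1=b, s(cons)+9=b, e(vowel)+1=f.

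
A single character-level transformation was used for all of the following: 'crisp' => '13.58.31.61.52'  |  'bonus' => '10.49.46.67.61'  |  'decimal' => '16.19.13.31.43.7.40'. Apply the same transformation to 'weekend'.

73.19.19.37.19.46.16

c(#3)→13 and r(#18)→58: differences scale by 3, so n = 3·pos + 4. The formula is n = 3×(alphabet index, a=1) + 4.
For weekend: w=23→73, e=5→19, e=5→19, k=11→37, e=5→19, n=14→46, d=4→16.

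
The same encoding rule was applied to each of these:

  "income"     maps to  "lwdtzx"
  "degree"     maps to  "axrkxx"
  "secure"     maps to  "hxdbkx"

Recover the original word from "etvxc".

towel

i(8)→l(11) and n(13)→w(22) fit y≡23x+9 (mod 26); the inverse of 23 mod 26 is 17. This is an affine cipher: with a=0,…,z=25, each position x becomes (23x+9) mod 26.
Decoding etvxc: e(4)→17·(4−9)≡19=t; t(19)→17·(19−9)≡14=o; v(21)→17·(21−9)≡22=w; x(23)→17·(23−9)≡4=e; c(2)→17·(2−9)≡11=l (all mod 26).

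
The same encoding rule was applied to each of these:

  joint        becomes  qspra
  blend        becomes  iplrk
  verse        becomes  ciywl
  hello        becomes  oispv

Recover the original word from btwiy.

upper

Shifts by position in joint: pos 0: j→q (+7), pos 1: o→s (+4), pos 2: i→p (+7), pos 3: n→r (+4) — repeating every 2. A repeating key of period 2 is used — shifts +7, +4 over and over.
Undoing it on btwiy: b−7=u, t−4=p, w−7=p, i−4=e, y−7=r.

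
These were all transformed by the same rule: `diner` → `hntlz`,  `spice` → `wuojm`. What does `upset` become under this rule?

yuylb

Letter i (0-indexed) is shifted by i+4, so successive shifts are 4, 5, 6, ….
On upset: u+4=y, p+5=u, s+6=y, e+7=l, t+8=b.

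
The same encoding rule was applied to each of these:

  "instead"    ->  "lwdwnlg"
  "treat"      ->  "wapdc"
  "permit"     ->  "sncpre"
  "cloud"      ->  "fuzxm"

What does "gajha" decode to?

Shifts by position in instead: pos 0: i→l (+3), pos 1: n→w (+9), pos 2: s→d (+11), pos 3: t→w (+3), pos 4: e→n (+9), pos 5: a→l (+11) — repeating every 3. It's a Vigenère-style cipher with numeric key [3,9,11]: position i shifts by key[i mod 3].
Undoing it on gajha: g−3=d, a−9=r, j−11=y, h−3=e, a−9=r.

dryer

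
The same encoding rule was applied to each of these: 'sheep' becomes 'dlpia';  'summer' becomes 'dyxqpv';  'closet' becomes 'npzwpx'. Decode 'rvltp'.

Shifts by position in sheep: pos 0: s→d (+11), pos 1: h→l (+4), pos 2: e→p (+11), pos 3: e→i (+4) — repeating every 2. It's a Vigenère-style cipher with numeric key [11,4]: position i shifts by key[i mod 2].
Undoing it on rvltp: r−11=g, v−4=r, l−11=a, t−4=p, p−11=e.

grape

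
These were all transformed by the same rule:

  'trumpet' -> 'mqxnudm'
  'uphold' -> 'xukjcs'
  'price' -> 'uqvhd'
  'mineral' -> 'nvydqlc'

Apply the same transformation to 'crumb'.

t(19)→m(12) and r(17)→q(16) fit y≡11x+11 (mod 26); the inverse of 11 mod 26 is 19. Treating letters as 0–25, the rule is x ↦ 11x + 11 (mod 26).
For crumb: c(2)→11·2+11≡7=h; r(17)→11·17+11≡16=q; u(20)→11·20+11≡23=x; m(12)→11·12+11≡13=n; b(1)→11·1+11≡22=w (all mod 26).

hqxnw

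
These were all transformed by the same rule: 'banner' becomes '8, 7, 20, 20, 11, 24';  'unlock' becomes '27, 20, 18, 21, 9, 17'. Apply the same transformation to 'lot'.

18, 21, 26

Letters become their 1-based position plus 6 (so a→7, b→8, …).
Applying it to lot: l=12→18, o=15→21, t=20→26.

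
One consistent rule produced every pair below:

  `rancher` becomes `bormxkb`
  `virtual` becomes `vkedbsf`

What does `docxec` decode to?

The output letters match the input read backwards, each shifted +10: rancher reversed is rehcnar. Read the word backwards and shift each letter +10.
Reversing it on docxec: shift back: d−10=t, o−10=e, c−10=s, x−10=n, e−10=u, c−10=s → tesnus; then reverse → sunset.

sunset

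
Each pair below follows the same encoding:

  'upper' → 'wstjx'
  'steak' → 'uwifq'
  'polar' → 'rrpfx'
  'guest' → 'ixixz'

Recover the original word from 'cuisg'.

arena

Each letter shifts forward by (position + 2), i.e. 2, 3, 4, … — the shift grows by one for each successive letter.
Decoding cuisg: c−2=a, u−3=r, i−4=e, s−5=n, g−6=a.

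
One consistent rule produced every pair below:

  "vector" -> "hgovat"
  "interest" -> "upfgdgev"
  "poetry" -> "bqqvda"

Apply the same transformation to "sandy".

It's a Vigenère-style cipher with numeric key [12,2]: position i shifts by key[i mod 2].
On sandy: s+12=e, a+2=c, n+12=z, d+2=f, y+12=k.

eczfk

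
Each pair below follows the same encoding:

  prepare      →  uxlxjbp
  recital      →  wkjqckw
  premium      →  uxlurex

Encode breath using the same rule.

In prepare: p→u is +5, r→x is +6, e→l is +7, p→x is +8 — the shift increases by 1 each position. The shift increases by 1 at each position, starting from +5: 5, 6, 7, ….
For breath: b+5=g, r+6=x, e+7=l, a+8=i, t+9=c, h+10=r.

gxlicr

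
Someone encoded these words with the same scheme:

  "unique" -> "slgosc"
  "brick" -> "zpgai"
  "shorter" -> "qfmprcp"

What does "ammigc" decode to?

Compare letters: u→s is +24, n→l is +24, i→g is +24 — a constant shift. Each letter is shifted forward by 24 in the alphabet (a Caesar shift of +24).
Decoding ammigc: a−24=c, m−24=o, m−24=o, i−24=k, g−24=i, c−24=e.

cookie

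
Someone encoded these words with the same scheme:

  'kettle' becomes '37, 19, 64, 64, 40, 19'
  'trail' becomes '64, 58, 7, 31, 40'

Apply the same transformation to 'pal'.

Each letter becomes 3×(its alphabet position, a=1..z=26) + 4.
Applying it to pal: p=16→52, a=1→7, l=12→40.

52, 7, 40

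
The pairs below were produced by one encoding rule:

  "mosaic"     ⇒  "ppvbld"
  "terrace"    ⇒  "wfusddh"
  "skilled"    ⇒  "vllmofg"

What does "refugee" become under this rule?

Shifts by position in mosaic: pos 0: m→p (+3), pos 1: o→p (+1), pos 2: s→v (+3), pos 3: a→b (+1) — repeating every 2. The shifts repeat in a cycle of length 2: positions 0,1,… shift by +3, +1, then the pattern repeats.
Applying it to refugee: r+3=u, e+1=f, f+3=i, u+1=v, g+3=j, e+1=f, e+3=h.

ufivjfh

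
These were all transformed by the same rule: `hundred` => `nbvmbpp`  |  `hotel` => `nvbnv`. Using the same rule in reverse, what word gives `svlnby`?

modern

In hundred: h→n is +6, u→b is +7, n→v is +8, d→m is +9 — the shift increases by 1 each position. Letter i (0-indexed) is shifted by i+6, so successive shifts are 6, 7, 8, ….
Decoding svlnby: s−6=m, v−7=o, l−8=d, n−9=e, b−10=r, y−11=n.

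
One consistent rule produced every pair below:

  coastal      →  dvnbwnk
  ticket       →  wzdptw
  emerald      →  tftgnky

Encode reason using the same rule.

gtnbva

c(2)→d(3) and o(14)→v(21) fit y≡21x+13 (mod 26); the inverse of 21 mod 26 is 5. Treating letters as 0–25, the rule is x ↦ 21x + 13 (mod 26).
For reason: r(17)→21·17+13≡6=g; e(4)→21·4+13≡19=t; a(0)→21·0+13≡13=n; s(18)→21·18+13≡1=b; o(14)→21·14+13≡21=v; n(13)→21·13+13≡0=a (all mod 26).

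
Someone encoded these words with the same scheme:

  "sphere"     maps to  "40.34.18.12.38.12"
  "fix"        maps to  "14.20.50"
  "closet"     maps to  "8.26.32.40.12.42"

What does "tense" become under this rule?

s(#19)→40 and p(#16)→34: differences scale by 2, so n = 2·pos + 2. With a=1..z=26, the number is 2·pos + 2.
Applying it to tense: t=20→42, e=5→12, n=14→30, s=19→40, e=5→12.

42.12.30.40.12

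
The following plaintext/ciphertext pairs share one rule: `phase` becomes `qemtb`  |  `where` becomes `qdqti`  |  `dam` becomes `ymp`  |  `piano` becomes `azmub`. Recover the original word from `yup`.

The word is reversed, then every letter is shifted forward by 12.
Decoding yup: shift back: y−12=m, u−12=i, p−12=d → mid; then reverse → dim.

dim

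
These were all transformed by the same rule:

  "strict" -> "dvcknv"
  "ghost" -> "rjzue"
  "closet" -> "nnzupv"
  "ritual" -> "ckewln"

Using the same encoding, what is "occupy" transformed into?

Shifts by position in strict: pos 0: s→d (+11), pos 1: t→v (+2), pos 2: r→c (+11), pos 3: i→k (+2) — repeating every 2. The shifts repeat in a cycle of length 2: positions 0,1,… shift by +11, +2, then the pattern repeats.
On occupy: o+11=z, c+2=e, c+11=n, u+2=w, p+11=a, y+2=a.

zenwaa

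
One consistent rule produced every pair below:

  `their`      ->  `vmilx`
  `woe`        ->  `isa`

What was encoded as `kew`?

The output letters match the input read backwards, each shifted +4: their reversed is rieht. The word is reversed, then every letter is shifted forward by 4.
Undoing it on kew: shift back: k−4=g, e−4=a, w−4=s → gas; then reverse → sag.

sag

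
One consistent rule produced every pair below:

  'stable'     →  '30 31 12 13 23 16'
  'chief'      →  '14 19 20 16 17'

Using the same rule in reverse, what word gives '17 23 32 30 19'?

s is letter #19 and maps to 30: an offset of 11. The number is (letter's place in the alphabet, a=1) + 11.
Undoing it on 17 23 32 30 19: 17→(17−11)÷1=6=f, 23→(23−11)÷1=12=l, 32→(32−11)÷1=21=u, 30→(30−11)÷1=19=s, 19→(19−11)÷1=8=h.

flush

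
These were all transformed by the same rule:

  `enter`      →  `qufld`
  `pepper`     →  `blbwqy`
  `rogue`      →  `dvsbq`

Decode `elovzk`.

second

Shifts by position in enter: pos 0: e→q (+12), pos 1: n→u (+7), pos 2: t→f (+12), pos 3: e→l (+7) — repeating every 2. A repeating key of period 2 is used — shifts +12, +7 over and over.
Reversing it on elovzk: e−12=s, l−7=e, o−12=c, v−7=o, z−12=n, k−7=d.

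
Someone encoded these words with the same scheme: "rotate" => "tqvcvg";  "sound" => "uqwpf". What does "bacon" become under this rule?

Compare letters: r→t is +2, o→q is +2, t→v is +2 — a constant shift. This is a Caesar cipher with shift 2.
For bacon: b+2=d, a+2=c, c+2=e, o+2=q, n+2=p.

dceqp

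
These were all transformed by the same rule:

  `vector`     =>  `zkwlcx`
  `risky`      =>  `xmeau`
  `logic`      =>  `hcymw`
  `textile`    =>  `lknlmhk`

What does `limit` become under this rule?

v(21)→z(25) and e(4)→k(10) fit y≡7x+8 (mod 26); the inverse of 7 mod 26 is 15. This is an affine cipher: with a=0,…,z=25, each position x becomes (7x+8) mod 26.
On limit: l(11)→7·11+8≡7=h; i(8)→7·8+8≡12=m; m(12)→7·12+8≡14=o; i(8)→7·8+8≡12=m; t(19)→7·19+8≡11=l (all mod 26).

hmoml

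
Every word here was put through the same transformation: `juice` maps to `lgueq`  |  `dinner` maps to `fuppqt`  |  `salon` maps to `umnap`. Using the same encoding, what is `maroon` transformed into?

omtaap

The shift depends on letter class: consonant j→l is +2, but vowel u→g is +12. The rule splits by letter class: vowels +12, consonants +2.
Applying it to maroon: m(cons)+2=o, a(vowel)+12=m, r(cons)+2=t, o(vowel)+12=a, o(vowel)+12=a, n(cons)+2=p.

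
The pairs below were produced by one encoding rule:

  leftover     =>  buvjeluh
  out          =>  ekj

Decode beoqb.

Compare letters: l→b is +16, e→u is +16, f→v is +16 — a constant shift. Each letter is shifted forward by 16 in the alphabet (a Caesar shift of +16).
Undoing it on beoqb: b−16=l, e−16=o, o−16=y, q−16=a, b−16=l.

loyal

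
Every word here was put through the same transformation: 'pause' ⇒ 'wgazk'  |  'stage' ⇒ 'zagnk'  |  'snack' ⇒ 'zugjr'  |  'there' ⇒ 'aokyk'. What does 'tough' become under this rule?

The shift depends on letter class: consonant p→w is +7, but vowel a→g is +6. Vowels shift forward by 6 and consonants shift forward by 7.
On tough: t(cons)+7=a, o(vowel)+6=u, u(vowel)+6=a, g(cons)+7=n, h(cons)+7=o.

auano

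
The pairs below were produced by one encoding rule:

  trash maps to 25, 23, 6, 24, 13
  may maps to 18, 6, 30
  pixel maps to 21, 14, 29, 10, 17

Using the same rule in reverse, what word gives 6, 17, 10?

t is letter #20 and maps to 25: an offset of 5. The number is (letter's place in the alphabet, a=1) + 5.
Undoing it on 6, 17, 10: 6→(6−5)÷1=1=a, 17→(17−5)÷1=12=l, 10→(10−5)÷1=5=e.

ale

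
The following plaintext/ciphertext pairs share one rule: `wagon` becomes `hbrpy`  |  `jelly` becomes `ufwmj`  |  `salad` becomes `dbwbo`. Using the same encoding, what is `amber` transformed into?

Shifts by position in wagon: pos 0: w→h (+11), pos 1: a→b (+1), pos 2: g→r (+11), pos 3: o→p (+1) — repeating every 2. The shifts repeat in a cycle of length 2: positions 0,1,… shift by +11, +1, then the pattern repeats.
On amber: a+11=l, m+1=n, b+11=m, e+1=f, r+11=c.

lnmfc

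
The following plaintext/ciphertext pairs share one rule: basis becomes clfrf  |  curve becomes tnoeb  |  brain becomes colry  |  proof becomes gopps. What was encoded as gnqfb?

b(1)→c(2) and a(0)→l(11) fit y≡17x+11 (mod 26); the inverse of 17 mod 26 is 23. This is an affine cipher: with a=0,…,z=25, each position x becomes (17x+11) mod 26.
Reversing it on gnqfb: g(6)→23·(6−11)≡15=p; n(13)→23·(13−11)≡20=u; q(16)→23·(16−11)≡11=l; f(5)→23·(5−11)≡18=s; b(1)→23·(1−11)≡4=e (all mod 26).

pulse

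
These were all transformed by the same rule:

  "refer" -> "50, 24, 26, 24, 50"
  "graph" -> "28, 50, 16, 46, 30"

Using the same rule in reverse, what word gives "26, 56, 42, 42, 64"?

r(#18)→50 and e(#5)→24: differences scale by 2, so n = 2·pos + 14. With a=1..z=26, the number is 2·pos + 14.
Decoding 26, 56, 42, 42, 64: 26→(26−14)÷2=6=f, 56→(56−14)÷2=21=u, 42→(42−14)÷2=14=n, 42→(42−14)÷2=14=n, 64→(64−14)÷2=25=y.

funny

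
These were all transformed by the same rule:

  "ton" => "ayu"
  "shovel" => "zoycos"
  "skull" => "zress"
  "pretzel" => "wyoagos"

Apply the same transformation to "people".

The rule splits by letter class: vowels +10, consonants +7.
On people: p(cons)+7=w, e(vowel)+10=o, o(vowel)+10=y, p(cons)+7=w, l(cons)+7=s, e(vowel)+10=o.

woywso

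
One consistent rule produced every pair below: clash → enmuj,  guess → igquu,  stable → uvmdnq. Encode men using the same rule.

Vowels shift forward by 12 and consonants shift forward by 2.
For men: m(cons)+2=o, e(vowel)+12=q, n(cons)+2=p.

oqp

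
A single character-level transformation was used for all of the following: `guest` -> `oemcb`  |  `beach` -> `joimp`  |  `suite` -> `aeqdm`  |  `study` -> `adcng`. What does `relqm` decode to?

judge

Shifts by position in guest: pos 0: g→o (+8), pos 1: u→e (+10), pos 2: e→m (+8), pos 3: s→c (+10) — repeating every 2. It's a Vigenère-style cipher with numeric key [8,10]: position i shifts by key[i mod 2].
Reversing it on relqm: r−8=j, e−10=u, l−8=d, q−10=g, m−8=e.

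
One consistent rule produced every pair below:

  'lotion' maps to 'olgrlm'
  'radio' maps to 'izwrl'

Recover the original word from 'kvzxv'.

peace

Each pair mirrors across the alphabet (l↔o, o↔l, t↔g): positions sum to 25. Each letter is replaced by its mirror in the alphabet: a↔z, b↔y, c↔x, and so on (the Atbash cipher).
Undoing it on kvzxv: k↔p, v↔e, z↔a, x↔c, v↔e.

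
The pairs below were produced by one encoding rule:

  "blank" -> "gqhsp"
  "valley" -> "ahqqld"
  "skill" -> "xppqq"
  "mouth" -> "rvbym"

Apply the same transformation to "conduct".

The shift depends on letter class: consonant b→g is +5, but vowel a→h is +7. Two shifts are in play — +7 for a/e/i/o/u, +5 for every other letter.
For conduct: c(cons)+5=h, o(vowel)+7=v, n(cons)+5=s, d(cons)+5=i, u(vowel)+7=b, c(cons)+5=h, t(cons)+5=y.

hvsibhy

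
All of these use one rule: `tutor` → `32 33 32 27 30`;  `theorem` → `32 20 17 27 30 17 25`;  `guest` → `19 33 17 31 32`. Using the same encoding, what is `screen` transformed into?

Letters become their 1-based position plus 12 (so a→13, b→14, …).
On screen: s=19→31, c=3→15, r=18→30, e=5→17, e=5→17, n=14→26.

31 15 30 17 17 26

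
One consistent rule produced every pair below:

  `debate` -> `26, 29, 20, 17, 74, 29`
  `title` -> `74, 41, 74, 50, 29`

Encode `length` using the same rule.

d(#4)→26 and e(#5)→29: differences scale by 3, so n = 3·pos + 14. With a=1..z=26, the number is 3·pos + 14.
Applying it to length: l=12→50, e=5→29, n=14→56, g=7→35, t=20→74, h=8→38.

50, 29, 56, 35, 74, 38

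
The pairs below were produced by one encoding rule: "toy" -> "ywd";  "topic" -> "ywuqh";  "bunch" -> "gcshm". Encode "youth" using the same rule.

dwcym

The rule splits by letter class: vowels +8, consonants +5.
Applying it to youth: y(cons)+5=d, o(vowel)+8=w, u(vowel)+8=c, t(cons)+5=y, h(cons)+5=m.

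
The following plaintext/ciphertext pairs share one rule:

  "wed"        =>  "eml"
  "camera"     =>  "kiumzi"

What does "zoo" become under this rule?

Each letter is shifted forward by 8 in the alphabet (a Caesar shift of +8).
For zoo: z+8=h, o+8=w, o+8=w.

hww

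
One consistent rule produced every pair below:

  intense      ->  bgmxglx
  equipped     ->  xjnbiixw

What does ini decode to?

pup

Compare letters: i→b is +19, n→g is +19, t→m is +19 — a constant shift. This is a Caesar cipher with shift 19.
Decoding ini: i−19=p, n−19=u, i−19=p.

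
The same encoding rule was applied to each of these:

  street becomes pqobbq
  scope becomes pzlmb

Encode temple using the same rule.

qbjmib

Compare letters: s→p is +23, t→q is +23, r→o is +23 — a constant shift. This is a Caesar cipher with shift 23.
On temple: t+23=q, e+23=b, m+23=j, p+23=m, l+23=i, e+23=b.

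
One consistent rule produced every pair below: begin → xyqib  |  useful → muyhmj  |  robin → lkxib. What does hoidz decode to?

b(1)→x(23) and e(4)→y(24) fit y≡9x+14 (mod 26); the inverse of 9 mod 26 is 3. Treating letters as 0–25, the rule is x ↦ 9x + 14 (mod 26).
Reversing it on hoidz: h(7)→3·(7−14)≡5=f; o(14)→3·(14−14)≡0=a; i(8)→3·(8−14)≡8=i; d(3)→3·(3−14)≡19=t; z(25)→3·(25−14)≡7=h (all mod 26).

faith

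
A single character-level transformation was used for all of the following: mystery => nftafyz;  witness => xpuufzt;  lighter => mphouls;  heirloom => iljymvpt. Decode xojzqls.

whisper

A repeating key of period 2 is used — shifts +1, +7 over and over.
Decoding xojzqls: x−1=w, o−7=h, j−1=i, z−7=s, q−1=p, l−7=e, s−1=r.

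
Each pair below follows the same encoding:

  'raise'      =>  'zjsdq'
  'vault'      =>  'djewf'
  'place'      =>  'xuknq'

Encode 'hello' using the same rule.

pnvwa

In raise: r→z is +8, a→j is +9, i→s is +10, s→d is +11 — the shift increases by 1 each position. Letter i (0-indexed) is shifted by i+8, so successive shifts are 8, 9, 10, ….
On hello: h+8=p, e+9=n, l+10=v, l+11=w, o+12=a.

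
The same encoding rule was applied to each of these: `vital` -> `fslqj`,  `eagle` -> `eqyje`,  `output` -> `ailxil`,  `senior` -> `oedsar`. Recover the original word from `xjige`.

plume

v(21)→f(5) and i(8)→s(18) fit y≡23x+16 (mod 26); the inverse of 23 mod 26 is 17. This is an affine cipher: with a=0,…,z=25, each position x becomes (23x+16) mod 26.
Reversing it on xjige: x(23)→17·(23−16)≡15=p; j(9)→17·(9−16)≡11=l; i(8)→17·(8−16)≡20=u; g(6)→17·(6−16)≡12=m; e(4)→17·(4−16)≡4=e (all mod 26).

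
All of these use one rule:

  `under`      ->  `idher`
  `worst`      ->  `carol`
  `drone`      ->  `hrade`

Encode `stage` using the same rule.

olqye

u(20)→i(8) and n(13)→d(3) fit y≡23x+16 (mod 26); the inverse of 23 mod 26 is 17. Each letter's alphabet position (a=0..z=25) is mapped through 23·x+16 mod 26 — an affine cipher.
Applying it to stage: s(18)→23·18+16≡14=o; t(19)→23·19+16≡11=l; a(0)→23·0+16≡16=q; g(6)→23·6+16≡24=y; e(4)→23·4+16≡4=e (all mod 26).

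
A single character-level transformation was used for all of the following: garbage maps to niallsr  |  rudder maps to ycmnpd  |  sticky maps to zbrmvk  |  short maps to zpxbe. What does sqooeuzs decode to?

lifetime

In garbage: g→n is +7, a→i is +8, r→a is +9, b→l is +10 — the shift increases by 1 each position. The shift increases by 1 at each position, starting from +7: 7, 8, 9, ….
Reversing it on sqooeuzs: s−7=l, q−8=i, o−9=f, o−10=e, e−11=t, u−12=i, z−13=m, s−14=e.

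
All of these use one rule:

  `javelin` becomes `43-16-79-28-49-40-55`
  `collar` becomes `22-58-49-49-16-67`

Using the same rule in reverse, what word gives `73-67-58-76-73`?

trout

j(#10)→43 and a(#1)→16: differences scale by 3, so n = 3·pos + 13. With a=1..z=26, the number is 3·pos + 13.
Undoing it on 73-67-58-76-73: 73→(73−13)÷3=20=t, 67→(67−13)÷3=18=r, 58→(58−13)÷3=15=o, 76→(76−13)÷3=21=u, 73→(73−13)÷3=20=t.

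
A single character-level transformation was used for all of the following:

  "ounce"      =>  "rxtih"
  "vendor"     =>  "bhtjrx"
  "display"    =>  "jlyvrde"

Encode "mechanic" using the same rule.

shindtli

The shift depends on letter class: consonant n→t is +6, but vowel o→r is +3. Vowels shift forward by 3 and consonants shift forward by 6.
Applying it to mechanic: m(cons)+6=s, e(vowel)+3=h, c(cons)+6=i, h(cons)+6=n, a(vowel)+3=d, n(cons)+6=t, i(vowel)+3=l, c(cons)+6=i.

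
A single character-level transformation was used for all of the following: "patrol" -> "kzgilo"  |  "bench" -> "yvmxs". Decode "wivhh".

Each pair mirrors across the alphabet (p↔k, a↔z, t↔g): positions sum to 25. Letters are reflected about the middle of the alphabet (position → 25−position): Atbash.
Reversing it on wivhh: w↔d, i↔r, v↔e, h↔s, h↔s.

dress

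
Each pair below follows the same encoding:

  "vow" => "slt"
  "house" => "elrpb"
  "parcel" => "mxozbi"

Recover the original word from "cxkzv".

fancy

Compare letters: v→s is +23, o→l is +23, w→t is +23 — a constant shift. Each letter is shifted forward by 23 in the alphabet (a Caesar shift of +23).
Reversing it on cxkzv: c−23=f, x−23=a, k−23=n, z−23=c, v−23=y.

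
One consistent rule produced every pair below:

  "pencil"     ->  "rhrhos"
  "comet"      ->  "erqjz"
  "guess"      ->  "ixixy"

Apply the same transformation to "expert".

gatjxa

In pencil: p→r is +2, e→h is +3, n→r is +4, c→h is +5 — the shift increases by 1 each position. The shift increases by 1 at each position, starting from +2: 2, 3, 4, ….
On expert: e+2=g, x+3=a, p+4=t, e+5=j, r+6=x, t+7=a.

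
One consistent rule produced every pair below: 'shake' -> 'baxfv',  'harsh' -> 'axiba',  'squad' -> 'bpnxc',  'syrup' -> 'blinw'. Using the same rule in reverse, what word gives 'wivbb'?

press

s(18)→b(1) and h(7)→a(0) fit y≡19x+23 (mod 26); the inverse of 19 mod 26 is 11. Treating letters as 0–25, the rule is x ↦ 19x + 23 (mod 26).
Undoing it on wivbb: w(22)→11·(22−23)≡15=p; i(8)→11·(8−23)≡17=r; v(21)→11·(21−23)≡4=e; b(1)→11·(1−23)≡18=s; b(1)→11·(1−23)≡18=s (all mod 26).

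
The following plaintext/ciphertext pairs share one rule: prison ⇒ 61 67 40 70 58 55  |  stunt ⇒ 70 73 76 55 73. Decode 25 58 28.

doe

Each letter becomes 3×(its alphabet position, a=1..z=26) + 13.
Undoing it on 25 58 28: 25→(25−13)÷3=4=d, 58→(58−13)÷3=15=o, 28→(28−13)÷3=5=e.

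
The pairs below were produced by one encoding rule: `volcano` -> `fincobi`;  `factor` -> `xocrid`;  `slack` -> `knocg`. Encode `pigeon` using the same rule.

This is an affine cipher: with a=0,…,z=25, each position x becomes (7x+14) mod 26.
Applying it to pigeon: p(15)→7·15+14≡15=p; i(8)→7·8+14≡18=s; g(6)→7·6+14≡4=e; e(4)→7·4+14≡16=q; o(14)→7·14+14≡8=i; n(13)→7·13+14≡1=b (all mod 26).

pseqib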